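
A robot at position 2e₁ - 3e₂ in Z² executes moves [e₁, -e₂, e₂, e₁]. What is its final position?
(4, -3)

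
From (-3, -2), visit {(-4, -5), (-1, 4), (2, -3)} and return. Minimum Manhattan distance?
30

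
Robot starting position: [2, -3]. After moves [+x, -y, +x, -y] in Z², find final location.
(4, -5)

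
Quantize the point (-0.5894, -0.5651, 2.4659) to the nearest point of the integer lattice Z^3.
(-1, -1, 2)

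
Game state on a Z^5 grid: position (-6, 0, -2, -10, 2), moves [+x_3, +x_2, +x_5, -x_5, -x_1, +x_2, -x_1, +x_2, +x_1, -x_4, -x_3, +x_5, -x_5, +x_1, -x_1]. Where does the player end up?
(-7, 3, -2, -11, 2)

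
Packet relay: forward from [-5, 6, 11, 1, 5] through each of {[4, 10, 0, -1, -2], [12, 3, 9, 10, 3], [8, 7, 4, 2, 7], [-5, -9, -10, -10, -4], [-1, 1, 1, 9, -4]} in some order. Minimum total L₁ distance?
152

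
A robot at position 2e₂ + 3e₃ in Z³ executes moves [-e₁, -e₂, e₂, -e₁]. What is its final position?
(-2, 2, 3)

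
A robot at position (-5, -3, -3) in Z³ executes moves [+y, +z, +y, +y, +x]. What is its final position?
(-4, 0, -2)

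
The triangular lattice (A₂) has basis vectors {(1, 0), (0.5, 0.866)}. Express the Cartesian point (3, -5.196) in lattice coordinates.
6b₁ - 6b₂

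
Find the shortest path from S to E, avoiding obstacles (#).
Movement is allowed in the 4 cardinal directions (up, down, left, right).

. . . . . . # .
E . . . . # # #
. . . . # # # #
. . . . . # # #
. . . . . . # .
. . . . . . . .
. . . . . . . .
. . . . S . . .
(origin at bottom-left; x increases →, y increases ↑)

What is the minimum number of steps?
10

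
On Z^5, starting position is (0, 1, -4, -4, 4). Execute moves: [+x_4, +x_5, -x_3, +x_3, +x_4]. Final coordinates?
(0, 1, -4, -2, 5)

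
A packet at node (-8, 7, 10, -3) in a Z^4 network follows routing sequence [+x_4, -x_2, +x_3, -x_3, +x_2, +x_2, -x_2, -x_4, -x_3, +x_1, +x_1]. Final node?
(-6, 7, 9, -3)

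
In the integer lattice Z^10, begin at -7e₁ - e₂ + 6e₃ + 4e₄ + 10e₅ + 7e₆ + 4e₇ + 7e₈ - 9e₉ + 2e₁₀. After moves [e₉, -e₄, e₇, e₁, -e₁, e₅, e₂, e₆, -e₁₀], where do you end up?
(-7, 0, 6, 3, 11, 8, 5, 7, -8, 1)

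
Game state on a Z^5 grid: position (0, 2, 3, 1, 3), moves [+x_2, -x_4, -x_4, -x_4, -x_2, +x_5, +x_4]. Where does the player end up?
(0, 2, 3, -1, 4)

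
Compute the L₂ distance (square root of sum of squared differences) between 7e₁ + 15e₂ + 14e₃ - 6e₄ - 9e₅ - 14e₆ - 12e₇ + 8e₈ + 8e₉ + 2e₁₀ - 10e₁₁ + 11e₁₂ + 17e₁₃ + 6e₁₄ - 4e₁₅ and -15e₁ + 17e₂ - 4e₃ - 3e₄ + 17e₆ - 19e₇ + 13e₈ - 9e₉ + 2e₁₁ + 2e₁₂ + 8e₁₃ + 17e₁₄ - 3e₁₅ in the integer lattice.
51.5558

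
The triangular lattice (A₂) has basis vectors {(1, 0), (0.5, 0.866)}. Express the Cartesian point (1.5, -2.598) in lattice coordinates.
3b₁ - 3b₂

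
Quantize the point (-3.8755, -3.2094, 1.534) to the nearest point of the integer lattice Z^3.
(-4, -3, 2)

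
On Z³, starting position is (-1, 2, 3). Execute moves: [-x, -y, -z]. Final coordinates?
(-2, 1, 2)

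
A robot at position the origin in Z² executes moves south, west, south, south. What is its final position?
(-1, -3)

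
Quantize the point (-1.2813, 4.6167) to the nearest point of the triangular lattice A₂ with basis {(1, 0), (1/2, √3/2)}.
(-1.5, 4.33)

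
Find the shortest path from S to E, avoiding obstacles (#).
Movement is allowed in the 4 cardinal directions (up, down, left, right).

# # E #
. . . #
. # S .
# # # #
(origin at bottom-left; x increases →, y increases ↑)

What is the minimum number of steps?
2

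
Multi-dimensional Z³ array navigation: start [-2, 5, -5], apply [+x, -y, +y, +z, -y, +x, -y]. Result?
(0, 3, -4)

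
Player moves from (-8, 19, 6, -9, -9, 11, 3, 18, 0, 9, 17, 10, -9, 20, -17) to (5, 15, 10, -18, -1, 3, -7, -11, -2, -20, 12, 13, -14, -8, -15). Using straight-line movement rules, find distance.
55.1634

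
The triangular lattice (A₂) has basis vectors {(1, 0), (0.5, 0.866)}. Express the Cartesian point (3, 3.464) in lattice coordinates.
b₁ + 4b₂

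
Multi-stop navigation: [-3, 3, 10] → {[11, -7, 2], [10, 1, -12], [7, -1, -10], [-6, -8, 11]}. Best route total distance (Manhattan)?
71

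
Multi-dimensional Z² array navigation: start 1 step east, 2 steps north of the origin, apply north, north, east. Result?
(2, 4)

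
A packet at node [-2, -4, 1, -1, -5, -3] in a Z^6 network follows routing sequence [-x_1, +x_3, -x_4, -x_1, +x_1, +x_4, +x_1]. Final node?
(-2, -4, 2, -1, -5, -3)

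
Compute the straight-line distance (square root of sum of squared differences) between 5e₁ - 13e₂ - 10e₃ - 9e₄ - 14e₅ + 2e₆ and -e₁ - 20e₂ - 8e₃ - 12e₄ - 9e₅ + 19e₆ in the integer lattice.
20.2978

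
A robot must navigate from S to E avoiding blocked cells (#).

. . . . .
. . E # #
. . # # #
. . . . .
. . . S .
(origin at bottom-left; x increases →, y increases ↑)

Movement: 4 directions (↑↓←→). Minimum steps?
6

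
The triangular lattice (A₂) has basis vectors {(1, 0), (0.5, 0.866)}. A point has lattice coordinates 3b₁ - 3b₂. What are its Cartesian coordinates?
(1.5, -2.598)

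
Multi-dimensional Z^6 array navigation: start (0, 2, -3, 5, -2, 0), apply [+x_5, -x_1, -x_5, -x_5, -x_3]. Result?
(-1, 2, -4, 5, -3, 0)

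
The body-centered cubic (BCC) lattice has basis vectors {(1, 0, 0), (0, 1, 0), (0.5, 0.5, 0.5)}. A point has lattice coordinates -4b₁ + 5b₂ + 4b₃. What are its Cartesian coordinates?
(-2, 7, 2)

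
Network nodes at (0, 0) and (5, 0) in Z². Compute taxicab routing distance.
5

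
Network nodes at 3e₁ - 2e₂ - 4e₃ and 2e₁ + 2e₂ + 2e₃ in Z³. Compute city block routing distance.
11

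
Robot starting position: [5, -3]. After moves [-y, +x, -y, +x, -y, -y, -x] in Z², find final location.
(6, -7)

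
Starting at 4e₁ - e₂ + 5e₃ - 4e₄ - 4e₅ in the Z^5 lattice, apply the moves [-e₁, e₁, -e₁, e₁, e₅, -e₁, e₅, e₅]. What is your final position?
(3, -1, 5, -4, -1)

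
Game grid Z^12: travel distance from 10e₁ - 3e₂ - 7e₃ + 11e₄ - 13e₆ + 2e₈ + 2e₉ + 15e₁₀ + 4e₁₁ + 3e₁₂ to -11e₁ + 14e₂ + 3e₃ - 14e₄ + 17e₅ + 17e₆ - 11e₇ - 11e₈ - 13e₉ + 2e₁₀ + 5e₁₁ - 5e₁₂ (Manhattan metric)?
181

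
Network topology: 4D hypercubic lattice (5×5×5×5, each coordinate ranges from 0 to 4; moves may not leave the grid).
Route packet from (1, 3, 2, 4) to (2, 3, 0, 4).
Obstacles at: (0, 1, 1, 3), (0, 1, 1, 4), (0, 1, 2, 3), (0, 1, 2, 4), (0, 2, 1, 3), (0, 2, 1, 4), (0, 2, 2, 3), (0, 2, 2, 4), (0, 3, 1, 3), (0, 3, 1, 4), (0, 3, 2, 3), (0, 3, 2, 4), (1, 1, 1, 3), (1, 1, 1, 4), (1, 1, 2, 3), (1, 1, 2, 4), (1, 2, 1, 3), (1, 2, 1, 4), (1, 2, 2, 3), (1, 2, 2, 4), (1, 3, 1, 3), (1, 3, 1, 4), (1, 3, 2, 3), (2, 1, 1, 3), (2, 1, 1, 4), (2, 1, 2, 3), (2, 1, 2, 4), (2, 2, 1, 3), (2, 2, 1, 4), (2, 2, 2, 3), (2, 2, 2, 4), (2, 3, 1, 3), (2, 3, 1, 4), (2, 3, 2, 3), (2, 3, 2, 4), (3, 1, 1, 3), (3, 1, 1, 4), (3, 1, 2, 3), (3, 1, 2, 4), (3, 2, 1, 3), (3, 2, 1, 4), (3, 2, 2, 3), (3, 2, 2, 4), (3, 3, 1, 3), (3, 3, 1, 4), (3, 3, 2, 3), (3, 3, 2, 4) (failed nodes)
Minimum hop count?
5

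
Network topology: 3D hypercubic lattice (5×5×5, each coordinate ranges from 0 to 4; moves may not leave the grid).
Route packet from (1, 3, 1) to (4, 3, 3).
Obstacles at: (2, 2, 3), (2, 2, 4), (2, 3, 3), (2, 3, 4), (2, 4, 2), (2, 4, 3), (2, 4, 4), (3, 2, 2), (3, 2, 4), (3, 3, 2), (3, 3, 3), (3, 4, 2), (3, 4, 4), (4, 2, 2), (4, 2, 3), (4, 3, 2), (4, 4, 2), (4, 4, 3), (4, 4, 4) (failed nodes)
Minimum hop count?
11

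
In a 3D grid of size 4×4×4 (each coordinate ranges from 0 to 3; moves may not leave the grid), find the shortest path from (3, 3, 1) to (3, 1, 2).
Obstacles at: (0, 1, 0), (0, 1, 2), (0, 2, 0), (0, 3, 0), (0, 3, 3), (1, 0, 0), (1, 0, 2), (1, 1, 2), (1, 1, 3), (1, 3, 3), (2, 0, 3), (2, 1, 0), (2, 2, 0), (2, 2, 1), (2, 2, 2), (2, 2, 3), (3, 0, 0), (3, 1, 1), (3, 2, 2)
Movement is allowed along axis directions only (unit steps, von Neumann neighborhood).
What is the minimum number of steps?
5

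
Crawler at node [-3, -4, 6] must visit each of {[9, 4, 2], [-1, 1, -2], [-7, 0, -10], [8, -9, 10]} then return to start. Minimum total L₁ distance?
98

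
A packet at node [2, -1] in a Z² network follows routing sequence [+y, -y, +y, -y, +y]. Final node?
(2, 0)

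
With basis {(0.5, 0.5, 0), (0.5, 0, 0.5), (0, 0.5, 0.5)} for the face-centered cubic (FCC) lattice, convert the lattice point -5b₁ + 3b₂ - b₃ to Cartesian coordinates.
(-1, -3, 1)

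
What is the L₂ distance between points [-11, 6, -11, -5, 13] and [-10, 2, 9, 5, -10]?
32.3419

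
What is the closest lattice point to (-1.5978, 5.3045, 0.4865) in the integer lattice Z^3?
(-2, 5, 0)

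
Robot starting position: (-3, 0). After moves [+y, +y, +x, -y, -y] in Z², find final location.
(-2, 0)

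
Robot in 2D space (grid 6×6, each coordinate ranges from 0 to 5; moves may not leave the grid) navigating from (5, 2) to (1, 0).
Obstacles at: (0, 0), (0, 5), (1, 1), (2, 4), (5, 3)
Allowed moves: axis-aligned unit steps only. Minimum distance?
6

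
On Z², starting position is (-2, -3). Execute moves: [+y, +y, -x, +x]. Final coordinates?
(-2, -1)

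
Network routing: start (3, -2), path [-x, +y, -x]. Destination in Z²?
(1, -1)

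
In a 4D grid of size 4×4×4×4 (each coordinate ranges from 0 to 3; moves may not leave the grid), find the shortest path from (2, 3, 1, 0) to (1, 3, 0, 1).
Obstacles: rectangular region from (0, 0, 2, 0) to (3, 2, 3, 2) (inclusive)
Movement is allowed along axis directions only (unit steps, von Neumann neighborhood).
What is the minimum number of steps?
3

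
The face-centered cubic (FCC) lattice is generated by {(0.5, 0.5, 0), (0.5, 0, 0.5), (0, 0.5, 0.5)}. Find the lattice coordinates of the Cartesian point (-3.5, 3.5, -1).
b₁ - 8b₂ + 6b₃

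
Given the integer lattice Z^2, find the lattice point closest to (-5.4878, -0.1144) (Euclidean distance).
(-5, 0)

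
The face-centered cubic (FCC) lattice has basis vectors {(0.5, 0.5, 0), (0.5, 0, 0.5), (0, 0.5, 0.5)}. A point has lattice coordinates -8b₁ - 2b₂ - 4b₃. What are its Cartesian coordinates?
(-5, -6, -3)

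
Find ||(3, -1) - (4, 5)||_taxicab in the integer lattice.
7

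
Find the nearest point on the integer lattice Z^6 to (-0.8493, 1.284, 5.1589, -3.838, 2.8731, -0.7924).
(-1, 1, 5, -4, 3, -1)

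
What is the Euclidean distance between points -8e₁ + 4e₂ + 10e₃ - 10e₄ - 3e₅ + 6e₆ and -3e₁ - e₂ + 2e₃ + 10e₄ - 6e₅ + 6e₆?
22.8692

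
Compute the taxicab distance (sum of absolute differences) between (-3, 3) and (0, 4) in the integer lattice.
4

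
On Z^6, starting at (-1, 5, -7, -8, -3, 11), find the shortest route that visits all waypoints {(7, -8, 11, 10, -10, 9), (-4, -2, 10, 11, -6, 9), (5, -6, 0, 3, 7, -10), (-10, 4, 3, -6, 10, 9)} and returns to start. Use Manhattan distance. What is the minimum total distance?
228
(one optimal route: (-1, 5, -7, -8, -3, 11) → (-4, -2, 10, 11, -6, 9) → (7, -8, 11, 10, -10, 9) → (5, -6, 0, 3, 7, -10) → (-10, 4, 3, -6, 10, 9) → (-1, 5, -7, -8, -3, 11))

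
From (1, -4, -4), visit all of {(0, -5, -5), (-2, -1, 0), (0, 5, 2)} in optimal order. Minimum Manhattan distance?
24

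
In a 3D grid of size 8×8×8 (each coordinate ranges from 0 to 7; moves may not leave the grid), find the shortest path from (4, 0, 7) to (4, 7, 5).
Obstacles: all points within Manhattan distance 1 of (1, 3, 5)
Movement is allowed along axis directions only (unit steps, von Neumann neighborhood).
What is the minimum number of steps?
9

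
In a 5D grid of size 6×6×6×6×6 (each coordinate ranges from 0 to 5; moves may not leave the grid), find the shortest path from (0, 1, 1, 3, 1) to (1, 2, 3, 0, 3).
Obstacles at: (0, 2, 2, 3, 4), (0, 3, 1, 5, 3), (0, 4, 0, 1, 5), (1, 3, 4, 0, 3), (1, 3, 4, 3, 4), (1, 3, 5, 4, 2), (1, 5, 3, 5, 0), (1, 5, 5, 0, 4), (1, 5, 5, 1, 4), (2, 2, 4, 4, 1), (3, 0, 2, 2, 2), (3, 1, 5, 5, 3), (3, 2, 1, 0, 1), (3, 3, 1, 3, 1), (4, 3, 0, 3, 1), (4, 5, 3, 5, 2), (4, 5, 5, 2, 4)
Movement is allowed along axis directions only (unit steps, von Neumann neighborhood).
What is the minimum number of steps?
9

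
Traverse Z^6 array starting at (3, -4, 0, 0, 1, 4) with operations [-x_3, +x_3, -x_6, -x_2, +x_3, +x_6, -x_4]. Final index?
(3, -5, 1, -1, 1, 4)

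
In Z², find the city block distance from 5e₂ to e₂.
4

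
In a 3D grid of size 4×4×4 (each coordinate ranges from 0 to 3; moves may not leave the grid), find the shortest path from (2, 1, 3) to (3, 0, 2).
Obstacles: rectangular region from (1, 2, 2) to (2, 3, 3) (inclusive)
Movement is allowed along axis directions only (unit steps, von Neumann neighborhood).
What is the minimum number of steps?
3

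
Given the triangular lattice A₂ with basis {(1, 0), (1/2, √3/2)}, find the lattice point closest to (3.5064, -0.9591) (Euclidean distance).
(3.5, -0.866)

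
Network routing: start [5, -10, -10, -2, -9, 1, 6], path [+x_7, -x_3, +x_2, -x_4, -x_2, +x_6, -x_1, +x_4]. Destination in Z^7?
(4, -10, -11, -2, -9, 2, 7)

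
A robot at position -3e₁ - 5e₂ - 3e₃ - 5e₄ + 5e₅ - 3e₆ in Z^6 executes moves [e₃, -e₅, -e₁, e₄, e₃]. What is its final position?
(-4, -5, -1, -4, 4, -3)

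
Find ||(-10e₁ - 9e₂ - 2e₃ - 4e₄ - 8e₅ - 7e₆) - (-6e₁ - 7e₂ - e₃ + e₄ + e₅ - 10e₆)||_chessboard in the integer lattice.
9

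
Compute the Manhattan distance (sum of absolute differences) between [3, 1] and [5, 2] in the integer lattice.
3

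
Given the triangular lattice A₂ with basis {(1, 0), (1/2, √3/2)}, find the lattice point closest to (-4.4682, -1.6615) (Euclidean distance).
(-4, -1.732)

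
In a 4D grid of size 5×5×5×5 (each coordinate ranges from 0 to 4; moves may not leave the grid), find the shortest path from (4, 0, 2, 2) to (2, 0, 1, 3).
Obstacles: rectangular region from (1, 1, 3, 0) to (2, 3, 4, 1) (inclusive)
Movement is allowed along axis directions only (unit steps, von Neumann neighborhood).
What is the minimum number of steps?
4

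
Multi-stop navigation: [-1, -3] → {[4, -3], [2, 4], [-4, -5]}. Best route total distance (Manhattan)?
24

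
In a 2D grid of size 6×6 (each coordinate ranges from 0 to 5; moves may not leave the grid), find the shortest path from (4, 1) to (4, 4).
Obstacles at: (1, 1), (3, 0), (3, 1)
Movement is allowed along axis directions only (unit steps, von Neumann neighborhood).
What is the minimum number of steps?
3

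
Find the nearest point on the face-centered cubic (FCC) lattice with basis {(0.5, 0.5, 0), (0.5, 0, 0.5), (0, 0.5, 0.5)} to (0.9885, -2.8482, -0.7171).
(1, -3, -1)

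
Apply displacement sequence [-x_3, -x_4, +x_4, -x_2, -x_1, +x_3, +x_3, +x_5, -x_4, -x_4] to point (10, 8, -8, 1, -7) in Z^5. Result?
(9, 7, -7, -1, -6)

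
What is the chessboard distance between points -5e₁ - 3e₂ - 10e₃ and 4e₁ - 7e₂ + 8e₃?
18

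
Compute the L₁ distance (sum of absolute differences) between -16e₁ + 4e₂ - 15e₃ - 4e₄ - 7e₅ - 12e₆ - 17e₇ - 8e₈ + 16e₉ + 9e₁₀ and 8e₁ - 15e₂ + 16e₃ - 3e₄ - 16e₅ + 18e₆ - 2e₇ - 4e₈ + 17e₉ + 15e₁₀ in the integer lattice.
140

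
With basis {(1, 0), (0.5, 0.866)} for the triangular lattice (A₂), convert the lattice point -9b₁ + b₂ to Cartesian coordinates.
(-8.5, 0.866)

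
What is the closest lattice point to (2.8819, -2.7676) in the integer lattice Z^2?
(3, -3)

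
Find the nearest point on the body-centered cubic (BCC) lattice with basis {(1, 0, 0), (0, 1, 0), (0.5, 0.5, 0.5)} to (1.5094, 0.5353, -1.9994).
(1.5, 0.5, -1.5)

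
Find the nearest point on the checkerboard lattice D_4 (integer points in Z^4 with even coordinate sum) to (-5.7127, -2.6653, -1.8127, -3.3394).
(-6, -3, -2, -3)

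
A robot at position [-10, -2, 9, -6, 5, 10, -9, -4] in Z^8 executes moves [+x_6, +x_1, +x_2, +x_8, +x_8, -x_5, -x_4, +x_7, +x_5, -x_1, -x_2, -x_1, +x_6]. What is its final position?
(-11, -2, 9, -7, 5, 12, -8, -2)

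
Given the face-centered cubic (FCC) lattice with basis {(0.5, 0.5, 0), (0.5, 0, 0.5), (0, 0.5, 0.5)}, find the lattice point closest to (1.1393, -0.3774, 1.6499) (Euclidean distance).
(1, -0.5, 1.5)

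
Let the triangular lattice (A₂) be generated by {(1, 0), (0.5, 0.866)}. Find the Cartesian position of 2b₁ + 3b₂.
(3.5, 2.598)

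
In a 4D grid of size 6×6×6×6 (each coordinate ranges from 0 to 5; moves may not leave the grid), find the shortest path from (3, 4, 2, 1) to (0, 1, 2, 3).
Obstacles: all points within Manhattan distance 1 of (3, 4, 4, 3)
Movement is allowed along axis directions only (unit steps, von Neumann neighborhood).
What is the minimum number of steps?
8
(one shortest path: (3, 4, 2, 1) → (2, 4, 2, 1) → (1, 4, 2, 1) → (0, 4, 2, 1) → (0, 3, 2, 1) → (0, 2, 2, 1) → (0, 1, 2, 1) → (0, 1, 2, 2) → (0, 1, 2, 3))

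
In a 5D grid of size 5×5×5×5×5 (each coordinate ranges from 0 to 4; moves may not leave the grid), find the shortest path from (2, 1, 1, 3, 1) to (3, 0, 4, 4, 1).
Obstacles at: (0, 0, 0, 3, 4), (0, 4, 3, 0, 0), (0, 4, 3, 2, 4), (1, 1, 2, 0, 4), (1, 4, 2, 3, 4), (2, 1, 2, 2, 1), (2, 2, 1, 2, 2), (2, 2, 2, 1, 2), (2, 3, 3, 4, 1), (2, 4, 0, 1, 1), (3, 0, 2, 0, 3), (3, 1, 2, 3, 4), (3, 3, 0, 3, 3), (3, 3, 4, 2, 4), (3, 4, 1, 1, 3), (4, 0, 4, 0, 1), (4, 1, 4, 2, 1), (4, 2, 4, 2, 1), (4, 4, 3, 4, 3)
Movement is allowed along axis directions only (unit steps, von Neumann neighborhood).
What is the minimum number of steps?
6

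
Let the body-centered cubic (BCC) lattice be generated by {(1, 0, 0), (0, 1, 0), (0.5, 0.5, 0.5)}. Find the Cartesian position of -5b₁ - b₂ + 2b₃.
(-4, 0, 1)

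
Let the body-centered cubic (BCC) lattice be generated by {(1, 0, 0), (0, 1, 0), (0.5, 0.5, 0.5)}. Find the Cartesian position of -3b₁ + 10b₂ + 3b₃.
(-1.5, 11.5, 1.5)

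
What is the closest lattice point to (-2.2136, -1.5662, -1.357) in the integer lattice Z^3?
(-2, -2, -1)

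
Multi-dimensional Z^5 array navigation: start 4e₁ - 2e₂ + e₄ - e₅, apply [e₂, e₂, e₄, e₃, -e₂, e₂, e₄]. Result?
(4, 0, 1, 3, -1)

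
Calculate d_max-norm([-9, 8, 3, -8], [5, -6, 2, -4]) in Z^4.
14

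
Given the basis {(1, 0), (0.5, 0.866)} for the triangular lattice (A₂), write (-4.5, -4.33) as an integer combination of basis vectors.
-2b₁ - 5b₂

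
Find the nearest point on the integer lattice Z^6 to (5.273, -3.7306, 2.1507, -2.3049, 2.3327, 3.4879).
(5, -4, 2, -2, 2, 3)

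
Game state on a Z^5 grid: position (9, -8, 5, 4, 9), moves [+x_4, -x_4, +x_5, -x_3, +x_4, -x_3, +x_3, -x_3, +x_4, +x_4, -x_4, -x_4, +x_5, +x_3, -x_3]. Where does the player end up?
(9, -8, 3, 5, 11)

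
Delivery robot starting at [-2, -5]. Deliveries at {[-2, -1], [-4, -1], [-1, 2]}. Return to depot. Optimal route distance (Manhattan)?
20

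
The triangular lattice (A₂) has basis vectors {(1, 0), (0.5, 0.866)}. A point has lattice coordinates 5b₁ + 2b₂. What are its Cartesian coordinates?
(6, 1.732)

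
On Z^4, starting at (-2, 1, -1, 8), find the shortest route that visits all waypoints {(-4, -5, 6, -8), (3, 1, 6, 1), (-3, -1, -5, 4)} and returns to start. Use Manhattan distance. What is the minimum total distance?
80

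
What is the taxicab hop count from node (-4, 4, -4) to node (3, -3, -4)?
14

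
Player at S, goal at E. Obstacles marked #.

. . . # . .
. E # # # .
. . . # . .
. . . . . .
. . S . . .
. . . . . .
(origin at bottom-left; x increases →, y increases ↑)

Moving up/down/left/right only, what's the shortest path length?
4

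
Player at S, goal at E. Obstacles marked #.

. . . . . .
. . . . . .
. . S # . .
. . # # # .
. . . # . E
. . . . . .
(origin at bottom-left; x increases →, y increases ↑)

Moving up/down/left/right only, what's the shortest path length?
7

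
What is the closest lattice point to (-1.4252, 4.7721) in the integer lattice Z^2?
(-1, 5)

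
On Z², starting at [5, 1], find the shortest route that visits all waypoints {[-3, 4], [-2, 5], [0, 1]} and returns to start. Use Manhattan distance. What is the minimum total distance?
24
(one optimal route: (5, 1) → (-3, 4) → (-2, 5) → (0, 1) → (5, 1))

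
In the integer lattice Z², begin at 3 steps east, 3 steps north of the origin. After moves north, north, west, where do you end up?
(2, 5)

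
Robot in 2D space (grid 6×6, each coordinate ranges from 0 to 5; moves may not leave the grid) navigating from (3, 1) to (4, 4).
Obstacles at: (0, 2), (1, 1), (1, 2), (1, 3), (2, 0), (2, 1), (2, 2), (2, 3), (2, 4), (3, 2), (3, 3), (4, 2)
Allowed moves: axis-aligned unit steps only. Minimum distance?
6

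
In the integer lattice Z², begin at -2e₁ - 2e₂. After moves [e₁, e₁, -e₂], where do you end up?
(0, -3)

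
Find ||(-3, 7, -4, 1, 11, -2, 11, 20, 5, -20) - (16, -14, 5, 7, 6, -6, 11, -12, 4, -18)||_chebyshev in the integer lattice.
32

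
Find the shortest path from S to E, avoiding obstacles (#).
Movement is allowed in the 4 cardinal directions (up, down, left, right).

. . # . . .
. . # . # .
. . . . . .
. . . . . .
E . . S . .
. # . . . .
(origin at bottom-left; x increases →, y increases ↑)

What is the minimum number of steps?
3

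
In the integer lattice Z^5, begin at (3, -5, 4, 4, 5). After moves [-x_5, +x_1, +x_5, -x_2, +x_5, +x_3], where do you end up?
(4, -6, 5, 4, 6)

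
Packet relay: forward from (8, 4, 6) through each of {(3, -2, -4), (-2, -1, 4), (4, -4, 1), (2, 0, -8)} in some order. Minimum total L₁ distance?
44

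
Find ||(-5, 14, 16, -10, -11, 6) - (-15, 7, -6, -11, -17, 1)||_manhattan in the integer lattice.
51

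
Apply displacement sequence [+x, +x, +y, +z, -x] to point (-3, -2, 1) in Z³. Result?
(-2, -1, 2)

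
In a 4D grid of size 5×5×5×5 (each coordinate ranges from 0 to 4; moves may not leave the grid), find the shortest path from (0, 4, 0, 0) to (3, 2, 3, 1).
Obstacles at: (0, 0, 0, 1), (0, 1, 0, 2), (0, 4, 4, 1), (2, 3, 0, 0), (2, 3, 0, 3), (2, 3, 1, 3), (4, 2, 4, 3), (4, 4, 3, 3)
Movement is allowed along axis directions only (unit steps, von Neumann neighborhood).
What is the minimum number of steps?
9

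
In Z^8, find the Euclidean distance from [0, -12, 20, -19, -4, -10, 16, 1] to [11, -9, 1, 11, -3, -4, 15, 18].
41.4488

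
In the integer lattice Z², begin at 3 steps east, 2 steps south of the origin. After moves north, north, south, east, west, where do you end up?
(3, -1)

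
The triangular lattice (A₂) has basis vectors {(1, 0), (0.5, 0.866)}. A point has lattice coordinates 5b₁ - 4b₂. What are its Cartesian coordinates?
(3, -3.464)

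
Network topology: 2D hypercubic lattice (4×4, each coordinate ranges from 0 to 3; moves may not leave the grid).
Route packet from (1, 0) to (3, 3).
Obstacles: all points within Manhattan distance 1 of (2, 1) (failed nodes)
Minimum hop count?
7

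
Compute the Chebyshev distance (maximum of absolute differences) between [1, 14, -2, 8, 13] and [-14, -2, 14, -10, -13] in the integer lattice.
26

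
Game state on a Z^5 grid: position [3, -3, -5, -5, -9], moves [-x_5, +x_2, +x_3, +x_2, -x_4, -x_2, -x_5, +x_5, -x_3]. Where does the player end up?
(3, -2, -5, -6, -10)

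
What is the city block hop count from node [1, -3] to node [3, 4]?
9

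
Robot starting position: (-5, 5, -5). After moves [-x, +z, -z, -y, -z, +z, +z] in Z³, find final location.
(-6, 4, -4)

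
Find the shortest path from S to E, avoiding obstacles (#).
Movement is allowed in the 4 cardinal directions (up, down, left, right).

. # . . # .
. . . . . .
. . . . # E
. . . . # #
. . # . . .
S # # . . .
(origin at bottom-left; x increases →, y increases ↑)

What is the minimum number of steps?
10
(one shortest path: (0, 0) → (0, 1) → (1, 1) → (1, 2) → (2, 2) → (3, 2) → (3, 3) → (3, 4) → (4, 4) → (5, 4) → (5, 3))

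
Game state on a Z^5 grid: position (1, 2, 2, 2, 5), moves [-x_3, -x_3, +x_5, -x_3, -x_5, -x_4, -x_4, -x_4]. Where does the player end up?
(1, 2, -1, -1, 5)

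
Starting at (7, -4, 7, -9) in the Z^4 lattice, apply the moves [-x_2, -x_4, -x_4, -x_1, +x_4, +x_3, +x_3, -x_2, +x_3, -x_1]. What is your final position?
(5, -6, 10, -10)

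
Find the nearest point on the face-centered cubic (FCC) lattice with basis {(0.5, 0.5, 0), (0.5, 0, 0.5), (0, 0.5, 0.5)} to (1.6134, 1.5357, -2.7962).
(1.5, 1.5, -3)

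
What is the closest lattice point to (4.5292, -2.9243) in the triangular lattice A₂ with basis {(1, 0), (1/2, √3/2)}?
(4.5, -2.598)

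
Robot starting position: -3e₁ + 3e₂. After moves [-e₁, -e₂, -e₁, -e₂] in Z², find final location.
(-5, 1)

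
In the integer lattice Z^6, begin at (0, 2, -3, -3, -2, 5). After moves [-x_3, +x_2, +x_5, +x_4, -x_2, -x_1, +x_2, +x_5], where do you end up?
(-1, 3, -4, -2, 0, 5)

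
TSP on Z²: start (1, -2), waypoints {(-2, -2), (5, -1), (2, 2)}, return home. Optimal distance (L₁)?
22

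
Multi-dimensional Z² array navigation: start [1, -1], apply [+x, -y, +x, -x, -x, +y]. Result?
(1, -1)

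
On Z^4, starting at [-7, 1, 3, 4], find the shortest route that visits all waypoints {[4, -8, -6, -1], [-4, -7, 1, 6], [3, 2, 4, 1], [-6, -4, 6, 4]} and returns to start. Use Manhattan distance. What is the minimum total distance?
82
(one optimal route: (-7, 1, 3, 4) → (3, 2, 4, 1) → (4, -8, -6, -1) → (-4, -7, 1, 6) → (-6, -4, 6, 4) → (-7, 1, 3, 4))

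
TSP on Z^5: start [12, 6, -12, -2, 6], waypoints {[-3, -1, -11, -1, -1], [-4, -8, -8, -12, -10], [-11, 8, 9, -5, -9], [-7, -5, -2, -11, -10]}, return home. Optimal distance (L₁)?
174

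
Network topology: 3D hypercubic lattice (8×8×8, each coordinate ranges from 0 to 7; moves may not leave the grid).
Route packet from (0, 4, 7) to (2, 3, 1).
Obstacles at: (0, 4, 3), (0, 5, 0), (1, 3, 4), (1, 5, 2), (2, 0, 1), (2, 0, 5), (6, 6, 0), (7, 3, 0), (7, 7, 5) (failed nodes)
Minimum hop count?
9
(one shortest path: (0, 4, 7) → (1, 4, 7) → (2, 4, 7) → (2, 3, 7) → (2, 3, 6) → (2, 3, 5) → (2, 3, 4) → (2, 3, 3) → (2, 3, 2) → (2, 3, 1))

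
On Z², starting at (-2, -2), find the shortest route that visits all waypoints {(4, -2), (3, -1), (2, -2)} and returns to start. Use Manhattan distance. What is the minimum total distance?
14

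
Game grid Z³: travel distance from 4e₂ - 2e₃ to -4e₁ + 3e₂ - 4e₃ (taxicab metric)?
7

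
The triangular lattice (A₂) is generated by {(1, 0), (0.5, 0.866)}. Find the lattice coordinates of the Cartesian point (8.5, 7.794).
4b₁ + 9b₂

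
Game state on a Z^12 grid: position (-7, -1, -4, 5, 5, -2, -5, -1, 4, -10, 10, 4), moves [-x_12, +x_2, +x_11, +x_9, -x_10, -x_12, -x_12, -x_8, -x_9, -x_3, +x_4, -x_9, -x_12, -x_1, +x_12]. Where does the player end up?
(-8, 0, -5, 6, 5, -2, -5, -2, 3, -11, 11, 1)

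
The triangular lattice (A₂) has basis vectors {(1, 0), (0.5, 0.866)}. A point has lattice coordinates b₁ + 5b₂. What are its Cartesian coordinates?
(3.5, 4.33)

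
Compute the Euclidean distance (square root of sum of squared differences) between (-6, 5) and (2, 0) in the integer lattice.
9.43398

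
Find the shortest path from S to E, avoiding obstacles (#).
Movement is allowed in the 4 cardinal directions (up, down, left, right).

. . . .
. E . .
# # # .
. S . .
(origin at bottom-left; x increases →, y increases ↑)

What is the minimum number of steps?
6
(one shortest path: (1, 0) → (2, 0) → (3, 0) → (3, 1) → (3, 2) → (2, 2) → (1, 2))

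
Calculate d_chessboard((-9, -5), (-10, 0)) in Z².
5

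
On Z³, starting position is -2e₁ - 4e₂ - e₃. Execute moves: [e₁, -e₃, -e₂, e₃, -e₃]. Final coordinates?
(-1, -5, -2)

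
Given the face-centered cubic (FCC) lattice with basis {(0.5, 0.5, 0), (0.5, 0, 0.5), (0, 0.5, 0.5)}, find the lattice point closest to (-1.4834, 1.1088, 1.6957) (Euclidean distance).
(-1.5, 1, 1.5)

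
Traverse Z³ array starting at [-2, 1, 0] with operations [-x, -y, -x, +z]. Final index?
(-4, 0, 1)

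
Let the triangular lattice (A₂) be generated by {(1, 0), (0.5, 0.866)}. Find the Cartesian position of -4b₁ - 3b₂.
(-5.5, -2.598)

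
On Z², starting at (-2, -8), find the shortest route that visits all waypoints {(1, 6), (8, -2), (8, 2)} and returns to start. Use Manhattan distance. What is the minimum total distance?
48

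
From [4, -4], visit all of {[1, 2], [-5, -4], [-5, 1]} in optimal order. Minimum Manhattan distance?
21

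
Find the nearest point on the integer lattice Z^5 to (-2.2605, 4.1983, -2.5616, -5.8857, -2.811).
(-2, 4, -3, -6, -3)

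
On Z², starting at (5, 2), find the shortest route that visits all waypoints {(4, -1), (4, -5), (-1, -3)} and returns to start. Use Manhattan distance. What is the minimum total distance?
26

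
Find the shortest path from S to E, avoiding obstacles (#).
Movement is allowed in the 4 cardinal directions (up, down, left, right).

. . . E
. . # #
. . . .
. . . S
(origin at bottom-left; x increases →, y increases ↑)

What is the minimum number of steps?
7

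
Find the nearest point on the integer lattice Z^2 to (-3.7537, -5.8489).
(-4, -6)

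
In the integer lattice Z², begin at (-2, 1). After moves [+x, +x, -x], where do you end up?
(-1, 1)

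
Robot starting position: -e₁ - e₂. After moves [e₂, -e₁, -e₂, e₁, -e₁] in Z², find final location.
(-2, -1)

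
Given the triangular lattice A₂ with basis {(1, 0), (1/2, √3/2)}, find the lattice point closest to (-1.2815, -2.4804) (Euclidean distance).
(-1.5, -2.598)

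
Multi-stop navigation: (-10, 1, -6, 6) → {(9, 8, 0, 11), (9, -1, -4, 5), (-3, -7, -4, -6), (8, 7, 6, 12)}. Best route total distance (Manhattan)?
86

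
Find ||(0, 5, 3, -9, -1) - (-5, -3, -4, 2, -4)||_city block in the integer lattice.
34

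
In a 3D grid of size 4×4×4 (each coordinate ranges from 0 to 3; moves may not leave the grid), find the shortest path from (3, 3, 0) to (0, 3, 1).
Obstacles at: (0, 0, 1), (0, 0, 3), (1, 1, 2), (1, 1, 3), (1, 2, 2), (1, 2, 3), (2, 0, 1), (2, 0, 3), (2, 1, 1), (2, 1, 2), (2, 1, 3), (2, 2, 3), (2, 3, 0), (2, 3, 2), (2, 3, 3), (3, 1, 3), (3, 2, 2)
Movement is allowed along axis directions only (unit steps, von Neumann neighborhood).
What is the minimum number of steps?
4
(one shortest path: (3, 3, 0) → (3, 3, 1) → (2, 3, 1) → (1, 3, 1) → (0, 3, 1))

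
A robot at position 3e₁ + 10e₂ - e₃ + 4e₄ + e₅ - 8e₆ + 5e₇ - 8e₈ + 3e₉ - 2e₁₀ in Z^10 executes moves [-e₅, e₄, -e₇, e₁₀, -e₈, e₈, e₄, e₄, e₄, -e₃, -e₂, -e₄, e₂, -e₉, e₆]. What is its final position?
(3, 10, -2, 7, 0, -7, 4, -8, 2, -1)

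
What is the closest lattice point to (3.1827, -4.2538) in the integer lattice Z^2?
(3, -4)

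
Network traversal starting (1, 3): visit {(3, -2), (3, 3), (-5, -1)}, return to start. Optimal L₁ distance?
26
(one optimal route: (1, 3) → (3, 3) → (3, -2) → (-5, -1) → (1, 3))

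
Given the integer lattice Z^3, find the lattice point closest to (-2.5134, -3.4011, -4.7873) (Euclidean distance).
(-3, -3, -5)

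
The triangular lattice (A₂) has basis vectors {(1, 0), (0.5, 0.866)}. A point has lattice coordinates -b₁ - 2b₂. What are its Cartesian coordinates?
(-2, -1.732)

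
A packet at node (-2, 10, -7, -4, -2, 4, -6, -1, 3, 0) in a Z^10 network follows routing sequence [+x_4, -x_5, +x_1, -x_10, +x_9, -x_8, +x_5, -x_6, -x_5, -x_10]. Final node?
(-1, 10, -7, -3, -3, 3, -6, -2, 4, -2)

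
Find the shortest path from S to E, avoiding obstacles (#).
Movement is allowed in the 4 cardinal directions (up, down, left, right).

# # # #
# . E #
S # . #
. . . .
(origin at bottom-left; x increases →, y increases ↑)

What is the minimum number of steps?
5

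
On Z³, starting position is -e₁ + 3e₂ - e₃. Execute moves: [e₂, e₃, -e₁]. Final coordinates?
(-2, 4, 0)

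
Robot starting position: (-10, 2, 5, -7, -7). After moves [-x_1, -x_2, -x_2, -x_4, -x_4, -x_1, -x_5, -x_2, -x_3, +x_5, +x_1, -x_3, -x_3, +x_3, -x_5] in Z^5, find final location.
(-11, -1, 3, -9, -8)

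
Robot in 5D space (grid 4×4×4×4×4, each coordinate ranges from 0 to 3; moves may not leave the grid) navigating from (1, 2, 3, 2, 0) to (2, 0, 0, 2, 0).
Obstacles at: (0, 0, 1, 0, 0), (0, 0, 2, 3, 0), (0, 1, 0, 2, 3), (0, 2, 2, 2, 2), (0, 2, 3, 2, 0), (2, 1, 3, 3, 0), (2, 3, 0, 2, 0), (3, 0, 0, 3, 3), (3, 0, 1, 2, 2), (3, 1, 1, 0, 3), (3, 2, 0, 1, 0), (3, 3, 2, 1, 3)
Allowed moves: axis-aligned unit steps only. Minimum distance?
6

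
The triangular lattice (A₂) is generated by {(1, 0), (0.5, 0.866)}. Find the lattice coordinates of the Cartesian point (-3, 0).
-3b₁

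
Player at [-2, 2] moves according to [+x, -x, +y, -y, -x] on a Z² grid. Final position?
(-3, 2)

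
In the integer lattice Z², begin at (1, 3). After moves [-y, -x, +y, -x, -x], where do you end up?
(-2, 3)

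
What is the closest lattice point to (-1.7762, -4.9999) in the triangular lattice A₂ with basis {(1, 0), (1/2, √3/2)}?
(-2, -5.196)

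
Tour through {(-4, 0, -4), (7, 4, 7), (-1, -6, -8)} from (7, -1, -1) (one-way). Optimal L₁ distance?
52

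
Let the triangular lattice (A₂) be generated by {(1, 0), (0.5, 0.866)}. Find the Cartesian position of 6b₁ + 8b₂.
(10, 6.928)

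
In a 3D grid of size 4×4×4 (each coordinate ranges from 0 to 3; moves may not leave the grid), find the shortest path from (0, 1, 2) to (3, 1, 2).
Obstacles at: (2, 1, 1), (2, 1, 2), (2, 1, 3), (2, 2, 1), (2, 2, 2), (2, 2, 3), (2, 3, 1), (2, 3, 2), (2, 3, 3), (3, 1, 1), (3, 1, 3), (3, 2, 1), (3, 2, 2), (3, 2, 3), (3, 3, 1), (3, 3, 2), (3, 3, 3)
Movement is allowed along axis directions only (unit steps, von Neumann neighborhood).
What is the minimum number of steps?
5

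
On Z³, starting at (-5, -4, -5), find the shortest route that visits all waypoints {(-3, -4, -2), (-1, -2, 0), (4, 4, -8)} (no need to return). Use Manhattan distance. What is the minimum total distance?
30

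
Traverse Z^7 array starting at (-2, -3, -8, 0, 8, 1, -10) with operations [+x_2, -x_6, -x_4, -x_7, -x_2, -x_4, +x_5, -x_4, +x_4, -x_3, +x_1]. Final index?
(-1, -3, -9, -2, 9, 0, -11)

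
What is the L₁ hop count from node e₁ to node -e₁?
2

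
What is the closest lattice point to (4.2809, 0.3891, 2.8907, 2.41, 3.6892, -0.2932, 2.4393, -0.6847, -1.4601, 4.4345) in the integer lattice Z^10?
(4, 0, 3, 2, 4, 0, 2, -1, -1, 4)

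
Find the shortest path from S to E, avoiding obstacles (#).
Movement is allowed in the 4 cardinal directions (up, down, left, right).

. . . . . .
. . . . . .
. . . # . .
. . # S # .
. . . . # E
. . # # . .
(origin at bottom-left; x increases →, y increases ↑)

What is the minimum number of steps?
13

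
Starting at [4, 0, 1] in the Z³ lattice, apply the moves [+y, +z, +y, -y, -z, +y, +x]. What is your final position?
(5, 2, 1)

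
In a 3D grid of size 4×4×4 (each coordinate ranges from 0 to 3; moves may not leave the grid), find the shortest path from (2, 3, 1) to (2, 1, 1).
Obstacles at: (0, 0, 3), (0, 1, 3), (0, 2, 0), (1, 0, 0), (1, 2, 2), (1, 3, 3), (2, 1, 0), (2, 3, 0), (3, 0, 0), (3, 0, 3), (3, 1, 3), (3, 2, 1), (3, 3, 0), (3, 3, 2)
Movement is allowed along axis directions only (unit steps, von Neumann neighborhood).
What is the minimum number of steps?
2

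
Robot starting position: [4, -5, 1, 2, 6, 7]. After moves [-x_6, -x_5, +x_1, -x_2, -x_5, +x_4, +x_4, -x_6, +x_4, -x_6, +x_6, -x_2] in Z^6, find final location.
(5, -7, 1, 5, 4, 5)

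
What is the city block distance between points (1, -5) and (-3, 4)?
13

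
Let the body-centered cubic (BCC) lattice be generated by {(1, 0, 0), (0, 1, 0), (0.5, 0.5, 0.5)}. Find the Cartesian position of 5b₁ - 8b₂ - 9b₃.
(0.5, -12.5, -4.5)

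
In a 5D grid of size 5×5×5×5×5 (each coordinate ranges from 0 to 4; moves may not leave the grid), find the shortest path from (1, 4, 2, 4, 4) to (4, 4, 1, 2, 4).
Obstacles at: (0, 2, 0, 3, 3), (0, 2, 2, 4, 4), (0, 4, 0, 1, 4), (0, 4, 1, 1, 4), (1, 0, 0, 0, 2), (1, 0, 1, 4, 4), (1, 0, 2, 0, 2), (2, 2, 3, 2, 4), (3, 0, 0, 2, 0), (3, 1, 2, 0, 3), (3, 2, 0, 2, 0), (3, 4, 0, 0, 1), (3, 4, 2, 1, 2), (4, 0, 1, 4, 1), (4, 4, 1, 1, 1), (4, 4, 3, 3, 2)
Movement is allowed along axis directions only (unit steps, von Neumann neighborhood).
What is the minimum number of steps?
6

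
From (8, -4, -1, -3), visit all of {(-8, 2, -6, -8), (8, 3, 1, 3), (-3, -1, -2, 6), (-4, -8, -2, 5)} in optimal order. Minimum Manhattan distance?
76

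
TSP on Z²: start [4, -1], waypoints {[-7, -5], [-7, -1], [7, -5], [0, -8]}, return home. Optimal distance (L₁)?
42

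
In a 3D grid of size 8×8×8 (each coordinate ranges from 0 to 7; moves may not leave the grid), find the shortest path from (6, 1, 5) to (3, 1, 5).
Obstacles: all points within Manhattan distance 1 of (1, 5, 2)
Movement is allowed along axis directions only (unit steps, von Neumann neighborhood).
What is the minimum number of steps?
3
(one shortest path: (6, 1, 5) → (5, 1, 5) → (4, 1, 5) → (3, 1, 5))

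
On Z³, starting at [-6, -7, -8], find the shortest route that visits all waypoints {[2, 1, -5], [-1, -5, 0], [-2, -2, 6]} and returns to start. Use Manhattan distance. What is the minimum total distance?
62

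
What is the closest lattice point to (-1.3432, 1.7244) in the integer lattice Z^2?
(-1, 2)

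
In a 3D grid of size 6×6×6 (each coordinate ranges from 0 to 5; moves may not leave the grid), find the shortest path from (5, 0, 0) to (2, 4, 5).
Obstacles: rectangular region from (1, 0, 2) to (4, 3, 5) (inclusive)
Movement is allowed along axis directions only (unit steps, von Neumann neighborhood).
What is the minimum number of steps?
12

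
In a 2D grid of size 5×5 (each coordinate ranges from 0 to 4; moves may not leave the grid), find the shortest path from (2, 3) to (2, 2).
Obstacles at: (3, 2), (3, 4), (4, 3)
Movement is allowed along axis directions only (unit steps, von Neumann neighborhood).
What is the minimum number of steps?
1
(one shortest path: (2, 3) → (2, 2))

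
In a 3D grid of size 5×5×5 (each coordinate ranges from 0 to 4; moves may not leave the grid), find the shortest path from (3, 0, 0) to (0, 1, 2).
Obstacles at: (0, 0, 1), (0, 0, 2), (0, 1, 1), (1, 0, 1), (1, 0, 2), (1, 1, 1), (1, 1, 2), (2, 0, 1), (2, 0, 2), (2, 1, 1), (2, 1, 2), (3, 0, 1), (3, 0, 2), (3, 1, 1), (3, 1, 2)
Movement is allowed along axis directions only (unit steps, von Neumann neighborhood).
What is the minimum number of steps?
8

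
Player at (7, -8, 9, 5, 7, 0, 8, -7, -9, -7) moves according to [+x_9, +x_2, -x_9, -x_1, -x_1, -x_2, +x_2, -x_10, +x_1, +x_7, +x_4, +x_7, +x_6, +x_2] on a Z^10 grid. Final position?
(6, -6, 9, 6, 7, 1, 10, -7, -9, -8)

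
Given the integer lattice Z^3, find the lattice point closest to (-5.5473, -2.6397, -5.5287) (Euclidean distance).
(-6, -3, -6)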